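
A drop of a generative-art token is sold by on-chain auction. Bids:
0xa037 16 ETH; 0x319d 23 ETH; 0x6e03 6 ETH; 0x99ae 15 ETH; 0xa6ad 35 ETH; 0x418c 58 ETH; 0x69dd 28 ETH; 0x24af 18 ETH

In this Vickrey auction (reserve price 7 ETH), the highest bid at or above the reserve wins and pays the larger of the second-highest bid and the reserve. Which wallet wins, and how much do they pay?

0x418c pays 35 ETH

Bids in order: 58 (0x418c) > 35 (0xa6ad) > 28 (0x69dd) > 23 (0x319d) > 18 (0x24af) > 16 (0xa037) > …
0x418c has the top bid at or above the reserve (58 ETH).
Second-highest bid 35 ETH exceeds the reserve 7 ETH → payment 35 ETH.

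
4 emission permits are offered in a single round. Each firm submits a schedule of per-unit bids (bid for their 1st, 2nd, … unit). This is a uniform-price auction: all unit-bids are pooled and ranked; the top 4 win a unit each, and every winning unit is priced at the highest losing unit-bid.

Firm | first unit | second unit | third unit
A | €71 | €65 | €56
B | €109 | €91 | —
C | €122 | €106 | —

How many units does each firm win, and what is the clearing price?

Pooled unit-bids ranked (top 4): 122 (C-1), 109 (B-1), 106 (C-2), 91 (B-2)
The (k+1)-th unit-bid is €71.
Allocation: B 2, C 2.

B 2, C 2; clearing price €71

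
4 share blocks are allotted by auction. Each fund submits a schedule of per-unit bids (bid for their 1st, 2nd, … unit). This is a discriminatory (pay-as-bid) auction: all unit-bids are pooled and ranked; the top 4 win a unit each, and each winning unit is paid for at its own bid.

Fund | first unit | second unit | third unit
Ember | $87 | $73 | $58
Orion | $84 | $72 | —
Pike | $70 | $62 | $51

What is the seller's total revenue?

All unit-bids, highest first — top 4: 87 (Ember-1), 84 (Orion-1), 73 (Ember-2), 72 (Orion-2)
Next rejected bid: $70 (not a price — pay-as-bid).
Each winning unit pays its own bid.
Revenue = 87 + 84 + 73 + 72 = $316.

Total revenue: $316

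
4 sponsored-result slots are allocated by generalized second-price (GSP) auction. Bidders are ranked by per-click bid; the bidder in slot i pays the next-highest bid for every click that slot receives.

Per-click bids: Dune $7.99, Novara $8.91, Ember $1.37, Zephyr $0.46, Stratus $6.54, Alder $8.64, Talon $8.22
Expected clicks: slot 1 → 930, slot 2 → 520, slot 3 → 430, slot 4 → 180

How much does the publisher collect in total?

Total revenue: $16922.50

Ranked by bid: $8.91 (Novara) > $8.64 (Alder) > $8.22 (Talon) > $7.99 (Dune) > $6.54 (Stratus) > …
Slot 1: Novara pays $8.64 × 930 = $8035.20
Slot 2: Alder pays $8.22 × 520 = $4274.40
Slot 3: Talon pays $7.99 × 430 = $3435.70
Slot 4: Dune pays $6.54 × 180 = $1177.20
Total = $16922.50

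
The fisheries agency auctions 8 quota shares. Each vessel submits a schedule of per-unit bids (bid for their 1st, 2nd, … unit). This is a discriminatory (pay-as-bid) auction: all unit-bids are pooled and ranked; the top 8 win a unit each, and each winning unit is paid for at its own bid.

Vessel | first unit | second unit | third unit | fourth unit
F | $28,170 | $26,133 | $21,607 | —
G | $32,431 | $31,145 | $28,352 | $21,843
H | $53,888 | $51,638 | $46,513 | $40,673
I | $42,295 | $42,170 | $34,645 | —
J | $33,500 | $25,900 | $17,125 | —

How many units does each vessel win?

H 4, I 3, J 1

Pooled unit-bids ranked (top 8): 53,888 (H-1), 51,638 (H-2), 46,513 (H-3), 42,295 (I-1), 42,170 (I-2), 40,673 (H-4), 34,645 (I-3), 33,500 (J-1)
Next rejected bid: $32,431 (not a price — pay-as-bid).
Allocation: H 4, I 3, J 1.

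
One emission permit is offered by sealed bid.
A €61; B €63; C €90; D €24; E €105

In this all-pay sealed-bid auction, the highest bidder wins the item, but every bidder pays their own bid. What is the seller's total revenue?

Bids ranked: 105 (E) > 90 (C) > 63 (B) > 61 (A) > 24 (D)
E wins with the top bid; all bids are sunk regardless.
Every bidder forfeits their bid regardless of winning.
Revenue = 61 + 63 + 90 + 24 + 105 = €343.

Total revenue: €343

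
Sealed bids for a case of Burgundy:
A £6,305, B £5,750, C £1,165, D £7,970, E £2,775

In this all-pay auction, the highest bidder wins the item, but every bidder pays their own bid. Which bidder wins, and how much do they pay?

D pays £7,970

All-pay auction: the highest bidder wins the item, but every bidder pays their own bid.
Bids in order: 7,970 (D) > 6,305 (A) > 5,750 (B) > 2,775 (E) > 1,165 (C)
D wins with the top bid; all bids are sunk regardless.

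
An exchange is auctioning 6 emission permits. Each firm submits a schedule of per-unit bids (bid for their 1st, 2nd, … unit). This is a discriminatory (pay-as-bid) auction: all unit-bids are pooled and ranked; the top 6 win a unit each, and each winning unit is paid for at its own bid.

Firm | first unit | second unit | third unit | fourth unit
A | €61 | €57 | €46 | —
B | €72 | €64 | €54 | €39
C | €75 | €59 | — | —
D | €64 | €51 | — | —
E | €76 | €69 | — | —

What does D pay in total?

D pays €64

Pooled unit-bids ranked (top 6): 76 (E-1), 75 (C-1), 72 (B-1), 69 (E-2), 64 (B-2), 64 (D-1)
Next rejected bid: €61 (not a price — pay-as-bid).
D's winning unit-bids: 64 = €64.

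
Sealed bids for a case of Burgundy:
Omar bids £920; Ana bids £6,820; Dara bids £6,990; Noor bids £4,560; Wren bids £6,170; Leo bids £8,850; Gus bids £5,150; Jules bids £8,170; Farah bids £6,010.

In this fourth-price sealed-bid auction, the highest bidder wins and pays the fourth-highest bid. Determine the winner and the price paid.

Sorting bids: 8,850 (Leo) > 8,170 (Jules) > 6,990 (Dara) > 6,820 (Ana) > 6,170 (Wren) > 6,010 (Farah) > …
Leo wins; payment is bid #4 in the ranking = £6,820.

Leo pays £6,820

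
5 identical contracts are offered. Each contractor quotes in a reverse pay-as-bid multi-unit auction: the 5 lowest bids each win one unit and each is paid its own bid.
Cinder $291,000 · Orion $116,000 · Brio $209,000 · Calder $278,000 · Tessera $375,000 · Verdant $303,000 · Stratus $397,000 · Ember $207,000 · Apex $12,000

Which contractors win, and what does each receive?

Apex $12,000, Orion $116,000, Ember $207,000, Brio $209,000, Calder $278,000

Ordering the bids: 12,000 (Apex), 116,000 (Orion), 207,000 (Ember), 209,000 (Brio), 278,000 (Calder), 291,000 (Cinder), 303,000 (Verdant), …
Lowest 5: Apex, Orion, Ember, Brio, Calder.
Each winner is paid its own bid: Apex $12,000, Orion $116,000, Ember $207,000, Brio $209,000, Calder $278,000.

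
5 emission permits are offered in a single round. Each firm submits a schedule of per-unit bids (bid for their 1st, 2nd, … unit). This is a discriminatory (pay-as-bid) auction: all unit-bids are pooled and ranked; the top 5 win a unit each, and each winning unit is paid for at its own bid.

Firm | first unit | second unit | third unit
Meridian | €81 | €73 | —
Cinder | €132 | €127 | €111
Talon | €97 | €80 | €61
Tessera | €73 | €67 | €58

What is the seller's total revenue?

Merging the schedules and taking the best 5: 132 (Cinder-1), 127 (Cinder-2), 111 (Cinder-3), 97 (Talon-1), 81 (Meridian-1)
Next rejected bid: €80 (not a price — pay-as-bid).
Each winning unit pays its own bid.
Revenue = 132 + 127 + 111 + 97 + 81 = €548.

Total revenue: €548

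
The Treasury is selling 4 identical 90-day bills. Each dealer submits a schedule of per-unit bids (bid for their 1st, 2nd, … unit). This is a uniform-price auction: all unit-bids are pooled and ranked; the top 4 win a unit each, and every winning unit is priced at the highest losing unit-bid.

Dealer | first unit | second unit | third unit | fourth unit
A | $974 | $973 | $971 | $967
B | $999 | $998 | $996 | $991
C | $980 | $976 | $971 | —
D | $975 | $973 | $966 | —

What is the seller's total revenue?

All unit-bids, highest first — top 4: 999 (B-1), 998 (B-2), 996 (B-3), 991 (B-4)
Highest rejected unit-bid = $980.
Allocation: B 4. Every unit priced at $980.
Revenue = 4 × 980 = $3,920.

Total revenue: $3,920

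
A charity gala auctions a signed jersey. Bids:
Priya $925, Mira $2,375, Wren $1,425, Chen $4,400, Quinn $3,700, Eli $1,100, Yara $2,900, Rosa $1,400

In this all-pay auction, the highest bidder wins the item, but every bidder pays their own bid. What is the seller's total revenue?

Total revenue: $18,225

All-pay auction: the highest bidder wins the item, but every bidder pays their own bid.
Bids ranked: 4,400 (Chen) > 3,700 (Quinn) > 2,900 (Yara) > 2,375 (Mira) > 1,425 (Wren) > 1,400 (Rosa) > …
Every bidder forfeits their bid regardless of winning.
Revenue = 925 + 2,375 + 1,425 + 4,400 + 3,700 + 1,100 + 2,900 + 1,400 = $18,225.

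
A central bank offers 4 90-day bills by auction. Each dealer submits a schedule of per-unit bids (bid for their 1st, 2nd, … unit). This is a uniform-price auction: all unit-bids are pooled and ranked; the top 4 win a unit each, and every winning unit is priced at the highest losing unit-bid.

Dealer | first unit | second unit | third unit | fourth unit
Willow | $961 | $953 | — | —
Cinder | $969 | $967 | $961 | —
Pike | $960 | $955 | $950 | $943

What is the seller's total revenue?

Total revenue: $3,840

All unit-bids, highest first — top 4: 969 (Cinder-1), 967 (Cinder-2), 961 (Willow-1), 961 (Cinder-3)
Highest rejected unit-bid = $960.
Allocation: Cinder 3, Willow 1. Every unit priced at $960.
Revenue = 4 × 960 = $3,840.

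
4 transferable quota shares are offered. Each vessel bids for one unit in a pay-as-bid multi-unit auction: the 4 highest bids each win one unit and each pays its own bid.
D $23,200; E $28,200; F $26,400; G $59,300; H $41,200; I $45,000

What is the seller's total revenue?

Ordering the bids: 59,300 (G), 45,000 (I), 41,200 (H), 28,200 (E), 26,400 (F), 23,200 (D)
The 4 highest are G, I, H, E.
Total revenue = 59,300 + 45,000 + 41,200 + 28,200 = $173,700.

Total revenue: $173,700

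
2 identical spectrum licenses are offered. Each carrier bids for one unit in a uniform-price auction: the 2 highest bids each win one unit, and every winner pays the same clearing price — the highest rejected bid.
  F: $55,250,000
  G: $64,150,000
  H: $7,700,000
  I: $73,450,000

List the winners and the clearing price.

Sorting: 73,450,000 (I), 64,150,000 (G), 55,250,000 (F), 7,700,000 (H)
Winners (2 units): I, G.
Highest unsuccessful bid: $55,250,000 → clearing price.

I, G; each pays $55,250,000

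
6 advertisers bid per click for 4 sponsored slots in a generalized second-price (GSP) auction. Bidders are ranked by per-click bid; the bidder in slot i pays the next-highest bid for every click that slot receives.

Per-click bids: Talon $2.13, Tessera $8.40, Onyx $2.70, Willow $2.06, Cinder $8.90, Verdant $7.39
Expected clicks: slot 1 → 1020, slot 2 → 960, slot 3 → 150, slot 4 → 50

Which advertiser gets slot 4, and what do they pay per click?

Onyx; $2.13 per click

Ranked by bid: $8.90 (Cinder) > $8.40 (Tessera) > $7.39 (Verdant) > $2.70 (Onyx) > $2.13 (Talon) > …
Slot 4 goes to the fourth-ranked bidder, Onyx, who pays the next bid down: $2.13/click.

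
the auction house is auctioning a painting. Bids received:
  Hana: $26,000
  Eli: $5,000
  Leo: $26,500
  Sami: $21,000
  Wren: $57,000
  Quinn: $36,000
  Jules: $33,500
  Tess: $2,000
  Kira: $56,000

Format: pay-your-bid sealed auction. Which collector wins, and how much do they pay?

Bids in order: 57,000 (Wren) > 56,000 (Kira) > 36,000 (Quinn) > 33,500 (Jules) > 26,500 (Leo) > 26,000 (Hana) > …
Wren has the highest bid and pays exactly that: $57,000.

Wren pays $57,000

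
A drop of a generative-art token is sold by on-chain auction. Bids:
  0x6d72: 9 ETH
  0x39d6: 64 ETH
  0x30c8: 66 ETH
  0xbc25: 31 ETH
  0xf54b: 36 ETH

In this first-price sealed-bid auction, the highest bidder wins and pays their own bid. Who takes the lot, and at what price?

Bids ranked: 66 (0x30c8) > 64 (0x39d6) > 36 (0xf54b) > 31 (0xbc25) > 9 (0x6d72)
0x30c8 is highest → pays own bid, 66 ETH.

0x30c8 pays 66 ETH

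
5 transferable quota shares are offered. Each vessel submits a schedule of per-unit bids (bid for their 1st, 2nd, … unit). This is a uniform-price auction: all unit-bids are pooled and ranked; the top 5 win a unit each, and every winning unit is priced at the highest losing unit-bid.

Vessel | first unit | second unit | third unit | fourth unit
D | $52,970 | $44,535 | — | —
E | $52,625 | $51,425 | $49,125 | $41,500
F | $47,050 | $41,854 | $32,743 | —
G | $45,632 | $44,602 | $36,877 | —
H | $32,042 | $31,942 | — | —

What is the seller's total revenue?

Merging the schedules and taking the best 5: 52,970 (D-1), 52,625 (E-1), 51,425 (E-2), 49,125 (E-3), 47,050 (F-1)
First bid not allocated: $45,632.
Allocation: D 1, E 3, F 1. Every unit priced at $45,632.
Revenue = 5 × 45,632 = $228,160.

Total revenue: $228,160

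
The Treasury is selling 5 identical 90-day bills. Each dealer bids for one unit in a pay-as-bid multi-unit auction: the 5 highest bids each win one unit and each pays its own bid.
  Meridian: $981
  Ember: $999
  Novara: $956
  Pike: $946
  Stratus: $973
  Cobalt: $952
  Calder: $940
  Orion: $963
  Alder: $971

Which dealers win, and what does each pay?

Ember $999, Meridian $981, Stratus $973, Alder $971, Orion $963

Bids ranked high→low: 999 (Ember), 981 (Meridian), 973 (Stratus), 971 (Alder), 963 (Orion), 956 (Novara), 952 (Cobalt), …
The 5 highest are Ember, Meridian, Stratus, Alder, Orion.
Each winner pays its own bid: Ember $999, Meridian $981, Stratus $973, Alder $971, Orion $963.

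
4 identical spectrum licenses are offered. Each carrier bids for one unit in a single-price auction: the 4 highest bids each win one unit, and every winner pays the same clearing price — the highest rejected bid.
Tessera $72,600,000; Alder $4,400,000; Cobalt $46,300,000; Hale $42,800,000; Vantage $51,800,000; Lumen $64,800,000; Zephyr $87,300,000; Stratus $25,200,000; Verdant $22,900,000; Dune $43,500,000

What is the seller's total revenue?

Ordering the bids: 87,300,000 (Zephyr), 72,600,000 (Tessera), 64,800,000 (Lumen), 51,800,000 (Vantage), 46,300,000 (Cobalt), 43,500,000 (Dune), …
Winners (4 units): Zephyr, Tessera, Lumen, Vantage.
Highest unsuccessful bid: $46,300,000 → clearing price.
Total revenue = 4 × $46,300,000 = $185,200,000.

Total revenue: $185,200,000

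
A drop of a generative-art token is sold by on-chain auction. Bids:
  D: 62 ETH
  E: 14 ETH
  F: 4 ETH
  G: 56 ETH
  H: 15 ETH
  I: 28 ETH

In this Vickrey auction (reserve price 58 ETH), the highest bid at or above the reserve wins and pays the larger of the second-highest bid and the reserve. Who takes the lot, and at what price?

D pays 58 ETH

Rule: the highest bid at or above the reserve wins and pays the larger of the second-highest bid and the reserve.
Bids ranked: 62 (D) > 56 (G) > 28 (I) > 15 (H) > 14 (E) > 4 (F)
Highest eligible bid: D at 62 ETH.
Second-highest bid 56 ETH is below the reserve 58 ETH, so the reserve binds → payment 58 ETH.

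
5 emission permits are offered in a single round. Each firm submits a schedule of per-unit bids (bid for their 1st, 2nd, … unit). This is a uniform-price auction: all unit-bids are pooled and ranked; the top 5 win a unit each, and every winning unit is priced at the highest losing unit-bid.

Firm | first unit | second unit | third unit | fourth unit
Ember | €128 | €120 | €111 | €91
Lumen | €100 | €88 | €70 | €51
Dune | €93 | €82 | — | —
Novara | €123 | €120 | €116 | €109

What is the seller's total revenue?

Total revenue: €555

All unit-bids, highest first — top 5: 128 (Ember-1), 123 (Novara-1), 120 (Ember-2), 120 (Novara-2), 116 (Novara-3)
Highest rejected unit-bid = €111.
Allocation: Ember 2, Novara 3. Every unit priced at €111.
Revenue = 5 × 111 = €555.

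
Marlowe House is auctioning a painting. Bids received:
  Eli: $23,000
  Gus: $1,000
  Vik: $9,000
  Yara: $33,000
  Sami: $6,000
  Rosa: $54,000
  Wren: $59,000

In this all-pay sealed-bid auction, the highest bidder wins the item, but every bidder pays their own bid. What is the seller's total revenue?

Rule: the highest bidder wins the item, but every bidder pays their own bid.
Bids ranked: 59,000 (Wren) > 54,000 (Rosa) > 33,000 (Yara) > 23,000 (Eli) > 9,000 (Vik) > 6,000 (Sami) > …
Every bidder forfeits their bid regardless of winning.
Revenue = 23,000 + 1,000 + 9,000 + 33,000 + 6,000 + 54,000 + 59,000 = $185,000.

Total revenue: $185,000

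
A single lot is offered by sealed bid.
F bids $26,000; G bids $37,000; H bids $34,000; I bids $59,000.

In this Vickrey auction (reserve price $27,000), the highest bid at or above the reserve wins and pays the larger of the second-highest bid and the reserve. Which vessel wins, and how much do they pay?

I pays $37,000

Sorting bids: 59,000 (I) > 37,000 (G) > 34,000 (H) > 26,000 (F)
Highest eligible bid: I at $59,000.
Second-highest bid $37,000 exceeds the reserve $27,000 → payment $37,000.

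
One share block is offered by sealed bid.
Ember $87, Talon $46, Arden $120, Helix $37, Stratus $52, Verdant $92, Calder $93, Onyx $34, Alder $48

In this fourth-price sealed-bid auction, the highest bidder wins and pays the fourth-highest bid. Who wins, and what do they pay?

Arden pays $87

Fourth-price sealed-bid auction: the highest bidder wins and pays the fourth-highest bid.
Sorting bids: 120 (Arden) > 93 (Calder) > 92 (Verdant) > 87 (Ember) > 52 (Stratus) > 48 (Alder) > …
Arden is highest; pays the fourth-highest bid, $87.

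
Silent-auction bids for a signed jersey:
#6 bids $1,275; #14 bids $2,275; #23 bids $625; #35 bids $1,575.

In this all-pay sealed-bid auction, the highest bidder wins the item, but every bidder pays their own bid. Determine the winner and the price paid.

All-pay sealed-bid auction: the highest bidder wins the item, but every bidder pays their own bid.
Sorting bids: 2,275 (#14) > 1,575 (#35) > 1,275 (#6) > 625 (#23)
#14 is highest and takes the item; every bidder forfeits their bid.

#14 pays $2,275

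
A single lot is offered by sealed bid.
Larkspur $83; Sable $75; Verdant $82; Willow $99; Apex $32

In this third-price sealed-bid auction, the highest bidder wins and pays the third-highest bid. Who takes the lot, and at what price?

Willow pays $82

Bids in order: 99 (Willow) > 83 (Larkspur) > 82 (Verdant) > 75 (Sable) > 32 (Apex)
Willow is highest; pays the third-highest bid, $82.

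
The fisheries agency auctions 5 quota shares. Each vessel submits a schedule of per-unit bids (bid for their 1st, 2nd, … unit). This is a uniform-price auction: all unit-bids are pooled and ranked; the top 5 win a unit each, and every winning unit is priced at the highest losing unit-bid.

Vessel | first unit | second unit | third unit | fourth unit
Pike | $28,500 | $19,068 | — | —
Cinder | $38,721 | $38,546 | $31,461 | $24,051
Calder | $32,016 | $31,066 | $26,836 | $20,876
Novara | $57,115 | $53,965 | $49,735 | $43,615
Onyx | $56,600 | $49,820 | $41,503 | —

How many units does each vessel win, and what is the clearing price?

All unit-bids, highest first — top 5: 57,115 (Novara-1), 56,600 (Onyx-1), 53,965 (Novara-2), 49,820 (Onyx-2), 49,735 (Novara-3)
Highest rejected unit-bid = $43,615.
Allocation: Novara 3, Onyx 2.

Novara 3, Onyx 2; clearing price $43,615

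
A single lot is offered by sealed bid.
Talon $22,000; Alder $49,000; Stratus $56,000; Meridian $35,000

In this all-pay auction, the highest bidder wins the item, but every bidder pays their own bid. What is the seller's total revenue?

Total revenue: $162,000

Bids ranked: 56,000 (Stratus) > 49,000 (Alder) > 35,000 (Meridian) > 22,000 (Talon)
Stratus wins with the top bid; all bids are sunk regardless.
Every bidder forfeits their bid regardless of winning.
Revenue = 22,000 + 49,000 + 56,000 + 35,000 = $162,000.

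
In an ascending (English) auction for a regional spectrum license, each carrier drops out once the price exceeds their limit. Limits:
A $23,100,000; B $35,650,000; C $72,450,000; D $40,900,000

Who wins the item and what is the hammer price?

Limits in order: 72,450,000 (C) > 40,900,000 (D) > 35,650,000 (B) > 23,100,000 (A)
Once the price passes $40,900,000, only C is left; the hammer falls at D's limit of $40,900,000.

C wins at $40,900,000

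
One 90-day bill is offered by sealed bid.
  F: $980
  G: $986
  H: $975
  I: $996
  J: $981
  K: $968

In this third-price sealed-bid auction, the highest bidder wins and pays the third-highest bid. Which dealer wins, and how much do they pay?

Bids ranked: 996 (I) > 986 (G) > 981 (J) > 980 (F) > 975 (H) > 968 (K)
I is highest; pays the third-highest bid, $981.

I pays $981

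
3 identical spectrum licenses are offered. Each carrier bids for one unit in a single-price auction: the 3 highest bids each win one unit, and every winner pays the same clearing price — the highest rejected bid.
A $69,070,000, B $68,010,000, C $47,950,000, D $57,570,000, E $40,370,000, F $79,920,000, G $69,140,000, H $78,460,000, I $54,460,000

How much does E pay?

E pays $0

Bids ranked high→low: 79,920,000 (F), 78,460,000 (H), 69,140,000 (G), 69,070,000 (A), 68,010,000 (B), …
Top 3: F, H, G.
Highest unsuccessful bid: $69,070,000 → clearing price.
E does not win → pays $0.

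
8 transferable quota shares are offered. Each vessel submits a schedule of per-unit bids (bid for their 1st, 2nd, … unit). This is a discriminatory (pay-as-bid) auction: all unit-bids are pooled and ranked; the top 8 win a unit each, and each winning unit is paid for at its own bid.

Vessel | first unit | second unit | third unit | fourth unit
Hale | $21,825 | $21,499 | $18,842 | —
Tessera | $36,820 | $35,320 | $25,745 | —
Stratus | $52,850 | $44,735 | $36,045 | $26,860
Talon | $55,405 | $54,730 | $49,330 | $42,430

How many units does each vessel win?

Merging the schedules and taking the best 8: 55,405 (Talon-1), 54,730 (Talon-2), 52,850 (Stratus-1), 49,330 (Talon-3), 44,735 (Stratus-2), 42,430 (Talon-4), 36,820 (Tessera-1), 36,045 (Stratus-3)
Next rejected bid: $35,320 (not a price — pay-as-bid).
Allocation: Stratus 3, Talon 4, Tessera 1.

Stratus 3, Talon 4, Tessera 1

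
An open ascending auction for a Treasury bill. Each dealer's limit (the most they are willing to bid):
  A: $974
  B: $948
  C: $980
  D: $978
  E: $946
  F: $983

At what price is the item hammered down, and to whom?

Limits in order: 983 (F) > 980 (C) > 978 (D) > 974 (A) > 948 (B) > 946 (E)
Once the price passes $980, only F is left; the hammer falls at C's limit of $980.

F wins at $980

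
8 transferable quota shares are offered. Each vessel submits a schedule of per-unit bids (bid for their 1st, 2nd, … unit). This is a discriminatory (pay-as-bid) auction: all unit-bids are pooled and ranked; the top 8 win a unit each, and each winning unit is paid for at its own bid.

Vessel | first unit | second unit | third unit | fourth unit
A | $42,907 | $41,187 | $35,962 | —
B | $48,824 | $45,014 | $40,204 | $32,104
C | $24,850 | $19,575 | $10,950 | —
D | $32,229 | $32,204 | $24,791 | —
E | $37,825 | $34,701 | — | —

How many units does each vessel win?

Pooled unit-bids ranked (top 8): 48,824 (B-1), 45,014 (B-2), 42,907 (A-1), 41,187 (A-2), 40,204 (B-3), 37,825 (E-1), 35,962 (A-3), 34,701 (E-2)
Next rejected bid: $32,229 (not a price — pay-as-bid).
Allocation: A 3, B 3, E 2.

A 3, B 3, E 2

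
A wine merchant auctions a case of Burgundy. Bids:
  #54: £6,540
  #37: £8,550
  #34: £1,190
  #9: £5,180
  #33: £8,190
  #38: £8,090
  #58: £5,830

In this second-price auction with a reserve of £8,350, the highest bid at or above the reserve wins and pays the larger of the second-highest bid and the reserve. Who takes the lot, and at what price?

Second-price auction with a reserve of £8,350: the highest bid at or above the reserve wins and pays the larger of the second-highest bid and the reserve.
Sorting bids: 8,550 (#37) > 8,190 (#33) > 8,090 (#38) > 6,540 (#54) > 5,830 (#58) > 5,180 (#9) > …
#37 has the top bid at or above the reserve (£8,550).
max(second-highest £8,190, reserve £8,350) = £8,350.

#37 pays £8,350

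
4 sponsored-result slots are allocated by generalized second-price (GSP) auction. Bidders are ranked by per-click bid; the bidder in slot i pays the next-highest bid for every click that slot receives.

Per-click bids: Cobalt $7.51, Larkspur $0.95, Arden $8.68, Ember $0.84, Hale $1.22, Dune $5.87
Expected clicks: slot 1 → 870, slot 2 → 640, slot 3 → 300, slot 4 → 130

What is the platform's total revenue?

Total revenue: $10780.00

Per-click bids in order: $8.68 (Arden) > $7.51 (Cobalt) > $5.87 (Dune) > $1.22 (Hale) > $0.95 (Larkspur) > …
Slot 1: Arden pays $7.51 × 870 = $6533.70
Slot 2: Cobalt pays $5.87 × 640 = $3756.80
Slot 3: Dune pays $1.22 × 300 = $366.00
Slot 4: Hale pays $0.95 × 130 = $123.50
Total = $10780.00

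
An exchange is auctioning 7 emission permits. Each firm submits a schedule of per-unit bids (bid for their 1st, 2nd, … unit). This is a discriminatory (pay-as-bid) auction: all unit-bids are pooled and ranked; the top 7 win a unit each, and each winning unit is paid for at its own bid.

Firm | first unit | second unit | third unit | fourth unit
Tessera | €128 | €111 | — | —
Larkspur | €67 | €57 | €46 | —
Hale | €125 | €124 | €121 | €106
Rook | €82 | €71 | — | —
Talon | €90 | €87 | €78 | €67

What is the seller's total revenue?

Pooled unit-bids ranked (top 7): 128 (Tessera-1), 125 (Hale-1), 124 (Hale-2), 121 (Hale-3), 111 (Tessera-2), 106 (Hale-4), 90 (Talon-1)
Next rejected bid: €87 (not a price — pay-as-bid).
Each winning unit pays its own bid.
Revenue = 128 + 125 + 124 + 121 + 111 + 106 + 90 = €805.

Total revenue: €805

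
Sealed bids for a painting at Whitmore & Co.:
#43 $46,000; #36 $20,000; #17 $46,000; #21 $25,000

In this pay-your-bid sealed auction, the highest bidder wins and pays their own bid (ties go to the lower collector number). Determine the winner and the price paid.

#17 pays $46,000

Rule: the highest bidder wins and pays their own bid.
Bids in order: 46,000 (#17) > 46,000 (#43) > 25,000 (#21) > 20,000 (#36)
Tie at $46,000 → #17 wins by tie-break.
#17 has the highest bid and pays exactly that: $46,000.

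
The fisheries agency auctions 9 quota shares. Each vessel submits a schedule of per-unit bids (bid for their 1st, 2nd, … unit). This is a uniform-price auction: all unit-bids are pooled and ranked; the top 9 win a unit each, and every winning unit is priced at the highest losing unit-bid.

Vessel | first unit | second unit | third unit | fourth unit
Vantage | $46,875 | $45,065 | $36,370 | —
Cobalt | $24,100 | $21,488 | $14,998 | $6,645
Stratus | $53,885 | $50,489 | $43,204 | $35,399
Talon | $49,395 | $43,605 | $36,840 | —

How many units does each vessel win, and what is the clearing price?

Stratus 3, Talon 3, Vantage 3; clearing price $35,399

Pooled unit-bids ranked (top 9): 53,885 (Stratus-1), 50,489 (Stratus-2), 49,395 (Talon-1), 46,875 (Vantage-1), 45,065 (Vantage-2), 43,605 (Talon-2), 43,204 (Stratus-3), 36,840 (Talon-3), 36,370 (Vantage-3)
First bid not allocated: $35,399.
Allocation: Stratus 3, Talon 3, Vantage 3.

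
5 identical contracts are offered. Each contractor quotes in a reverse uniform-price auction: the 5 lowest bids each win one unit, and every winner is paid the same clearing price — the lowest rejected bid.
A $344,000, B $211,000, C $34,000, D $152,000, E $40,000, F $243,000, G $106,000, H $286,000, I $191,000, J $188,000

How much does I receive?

Ordering the bids: 34,000 (C), 40,000 (E), 106,000 (G), 152,000 (D), 188,000 (J), 191,000 (I), 211,000 (B), …
Lowest 5: C, E, G, D, J.
Lowest unsuccessful bid: $191,000 → clearing price.
I does not win → is paid $0.

I is paid $0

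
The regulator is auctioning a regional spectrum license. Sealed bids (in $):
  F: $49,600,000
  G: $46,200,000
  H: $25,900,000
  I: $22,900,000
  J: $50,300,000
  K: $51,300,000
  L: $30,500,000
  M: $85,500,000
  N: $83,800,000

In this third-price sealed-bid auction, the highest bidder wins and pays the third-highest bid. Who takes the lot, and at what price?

Bids ranked: 85,500,000 (M) > 83,800,000 (N) > 51,300,000 (K) > 50,300,000 (J) > 49,600,000 (F) > 46,200,000 (G) > …
M wins; payment is bid #3 in the ranking = $51,300,000.

M pays $51,300,000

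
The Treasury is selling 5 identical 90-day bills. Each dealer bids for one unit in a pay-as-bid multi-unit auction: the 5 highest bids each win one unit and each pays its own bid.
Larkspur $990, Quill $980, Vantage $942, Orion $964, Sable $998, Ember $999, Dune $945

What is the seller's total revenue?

Ordering the bids: 999 (Ember), 998 (Sable), 990 (Larkspur), 980 (Quill), 964 (Orion), 945 (Dune), 942 (Vantage)
Top 5: Ember, Sable, Larkspur, Quill, Orion.
Total revenue = 999 + 998 + 990 + 980 + 964 = $4,931.

Total revenue: $4,931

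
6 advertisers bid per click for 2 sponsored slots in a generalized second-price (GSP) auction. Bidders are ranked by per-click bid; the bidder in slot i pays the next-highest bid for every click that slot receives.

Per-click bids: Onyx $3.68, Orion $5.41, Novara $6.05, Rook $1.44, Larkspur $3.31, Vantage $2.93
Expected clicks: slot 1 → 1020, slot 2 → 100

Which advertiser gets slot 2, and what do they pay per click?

Orion; $3.68 per click

Ranked by bid: $6.05 (Novara) > $5.41 (Orion) > $3.68 (Onyx) > …
Slot 2 goes to the second-ranked bidder, Orion, who pays the next bid down: $3.68/click.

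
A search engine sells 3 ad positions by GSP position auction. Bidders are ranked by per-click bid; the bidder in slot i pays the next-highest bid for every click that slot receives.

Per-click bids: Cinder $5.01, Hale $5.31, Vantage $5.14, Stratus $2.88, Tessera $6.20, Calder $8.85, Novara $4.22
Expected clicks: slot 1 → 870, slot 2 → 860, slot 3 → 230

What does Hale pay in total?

Sorting advertisers: $8.85 (Calder) > $6.20 (Tessera) > $5.31 (Hale) > $5.14 (Vantage) > …
Hale holds slot 3 → pays next bid $5.14 × 230 clicks = $1182.20.

Hale pays $1182.20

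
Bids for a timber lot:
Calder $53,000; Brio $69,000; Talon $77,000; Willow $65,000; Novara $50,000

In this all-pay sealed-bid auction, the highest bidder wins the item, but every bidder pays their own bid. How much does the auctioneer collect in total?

Total revenue: $314,000

Bids ranked: 77,000 (Talon) > 69,000 (Brio) > 65,000 (Willow) > 53,000 (Calder) > 50,000 (Novara)
Every bidder forfeits their bid regardless of winning.
Revenue = 53,000 + 69,000 + 77,000 + 65,000 + 50,000 = $314,000.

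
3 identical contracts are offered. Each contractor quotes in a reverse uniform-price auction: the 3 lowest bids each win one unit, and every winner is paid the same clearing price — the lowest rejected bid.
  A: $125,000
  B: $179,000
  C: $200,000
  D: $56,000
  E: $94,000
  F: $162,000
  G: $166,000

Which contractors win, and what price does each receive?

Bids ranked low→high: 56,000 (D), 94,000 (E), 125,000 (A), 162,000 (F), 166,000 (G), …
The 3 lowest are D, E, A.
Clearing price = lowest rejected bid = $162,000.

D, E, A; each is paid $162,000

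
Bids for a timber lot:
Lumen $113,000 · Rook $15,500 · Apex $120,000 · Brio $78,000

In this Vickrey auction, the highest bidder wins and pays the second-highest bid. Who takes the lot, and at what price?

Apex pays $113,000

Vickrey auction: the highest bidder wins and pays the second-highest bid.
Sorting bids: 120,000 (Apex) > 113,000 (Lumen) > 78,000 (Brio) > 15,500 (Rook)
Apex is highest; pays the second-highest bid, $113,000.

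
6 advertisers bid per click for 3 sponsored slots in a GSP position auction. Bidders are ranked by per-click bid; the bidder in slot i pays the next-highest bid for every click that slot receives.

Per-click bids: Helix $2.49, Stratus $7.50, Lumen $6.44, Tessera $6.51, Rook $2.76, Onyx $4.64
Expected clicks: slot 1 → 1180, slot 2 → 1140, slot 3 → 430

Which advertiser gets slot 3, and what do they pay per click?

Lumen; $4.64 per click

Per-click bids in order: $7.50 (Stratus) > $6.51 (Tessera) > $6.44 (Lumen) > $4.64 (Onyx) > …
Slot 3 goes to the third-ranked bidder, Lumen, who pays the next bid down: $4.64/click.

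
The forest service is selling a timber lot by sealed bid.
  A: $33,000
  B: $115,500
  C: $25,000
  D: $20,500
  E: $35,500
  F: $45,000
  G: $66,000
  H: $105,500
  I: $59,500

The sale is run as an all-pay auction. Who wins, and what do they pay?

Bids in order: 115,500 (B) > 105,500 (H) > 66,000 (G) > 59,500 (I) > 45,000 (F) > 35,500 (E) > …
B wins with the top bid; all bids are sunk regardless.

B pays $115,500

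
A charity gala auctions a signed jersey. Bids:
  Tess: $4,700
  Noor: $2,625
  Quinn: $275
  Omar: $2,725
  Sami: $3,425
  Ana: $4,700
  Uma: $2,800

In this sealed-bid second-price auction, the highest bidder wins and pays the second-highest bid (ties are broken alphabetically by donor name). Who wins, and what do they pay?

Sorting bids: 4,700 (Ana) > 4,700 (Tess) > 3,425 (Sami) > 2,800 (Uma) > 2,725 (Omar) > 2,625 (Noor) > …
Ana and Tess tie at $4,700; tie-break gives it to Ana.
Ana is highest; pays the second-highest bid, $4,700.

Ana pays $4,700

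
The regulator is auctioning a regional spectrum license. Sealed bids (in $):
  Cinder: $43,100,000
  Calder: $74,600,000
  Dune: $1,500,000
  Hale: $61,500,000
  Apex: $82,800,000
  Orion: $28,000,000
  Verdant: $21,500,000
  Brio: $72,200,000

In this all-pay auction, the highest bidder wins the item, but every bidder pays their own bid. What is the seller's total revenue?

Rule: the highest bidder wins the item, but every bidder pays their own bid.
Sorting bids: 82,800,000 (Apex) > 74,600,000 (Calder) > 72,200,000 (Brio) > 61,500,000 (Hale) > 43,100,000 (Cinder) > 28,000,000 (Orion) > …
Apex wins with the top bid; all bids are sunk regardless.
Every bidder forfeits their bid regardless of winning.
Revenue = 43,100,000 + 74,600,000 + 1,500,000 + 61,500,000 + 82,800,000 + 28,000,000 + 21,500,000 + 72,200,000 = $385,200,000.

Total revenue: $385,200,000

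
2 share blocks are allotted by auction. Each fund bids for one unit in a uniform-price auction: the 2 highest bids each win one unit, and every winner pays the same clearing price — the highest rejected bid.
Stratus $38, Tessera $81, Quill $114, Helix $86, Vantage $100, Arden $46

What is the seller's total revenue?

Total revenue: $172

Bids ranked high→low: 114 (Quill), 100 (Vantage), 86 (Helix), 81 (Tessera), …
The 2 highest are Quill, Vantage.
Highest unsuccessful bid: $86 → clearing price.
Total revenue = 2 × $86 = $172.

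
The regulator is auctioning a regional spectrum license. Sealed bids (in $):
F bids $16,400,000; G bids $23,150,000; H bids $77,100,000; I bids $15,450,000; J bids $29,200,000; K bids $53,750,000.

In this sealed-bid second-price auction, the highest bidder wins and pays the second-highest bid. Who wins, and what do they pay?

H pays $53,750,000

Rule: the highest bidder wins and pays the second-highest bid.
Sorting bids: 77,100,000 (H) > 53,750,000 (K) > 29,200,000 (J) > 23,150,000 (G) > 16,400,000 (F) > 15,450,000 (I)
H is highest; pays the second-highest bid, $53,750,000.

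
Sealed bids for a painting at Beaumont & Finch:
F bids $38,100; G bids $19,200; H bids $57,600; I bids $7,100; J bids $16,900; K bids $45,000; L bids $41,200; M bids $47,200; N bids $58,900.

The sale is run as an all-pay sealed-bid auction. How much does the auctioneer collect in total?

Bids ranked: 58,900 (N) > 57,600 (H) > 47,200 (M) > 45,000 (K) > 41,200 (L) > 38,100 (F) > …
Every bidder forfeits their bid regardless of winning.
Revenue = 38,100 + 19,200 + 57,600 + 7,100 + 16,900 + 45,000 + 41,200 + 47,200 + 58,900 = $331,200.

Total revenue: $331,200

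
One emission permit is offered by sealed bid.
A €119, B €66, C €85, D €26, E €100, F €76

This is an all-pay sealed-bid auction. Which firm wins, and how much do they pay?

A pays €119

Bids ranked: 119 (A) > 100 (E) > 85 (C) > 76 (F) > 66 (B) > 26 (D)
A is highest and takes the item; every bidder forfeits their bid.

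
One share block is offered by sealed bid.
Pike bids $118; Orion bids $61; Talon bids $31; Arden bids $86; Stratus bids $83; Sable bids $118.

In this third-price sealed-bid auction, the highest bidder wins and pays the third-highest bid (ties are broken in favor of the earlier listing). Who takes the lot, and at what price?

Third-price sealed-bid auction: the highest bidder wins and pays the third-highest bid.
Bids in order: 118 (Pike) > 118 (Sable) > 86 (Arden) > 83 (Stratus) > 61 (Orion) > 31 (Talon)
Pike and Sable tie at $118; tie-break gives it to Pike.
Pike is highest; pays the third-highest bid, $86.

Pike pays $86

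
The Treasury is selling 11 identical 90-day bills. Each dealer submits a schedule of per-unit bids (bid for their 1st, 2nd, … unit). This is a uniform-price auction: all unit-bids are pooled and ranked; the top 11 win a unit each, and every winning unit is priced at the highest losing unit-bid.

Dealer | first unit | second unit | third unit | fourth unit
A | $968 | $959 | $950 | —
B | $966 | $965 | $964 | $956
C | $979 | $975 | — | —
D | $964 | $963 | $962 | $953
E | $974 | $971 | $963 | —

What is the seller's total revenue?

Total revenue: $10,582

Pooled unit-bids ranked (top 11): 979 (C-1), 975 (C-2), 974 (E-1), 971 (E-2), 968 (A-1), 966 (B-1), 965 (B-2), 964 (B-3), 964 (D-1), 963 (D-2), 963 (E-3)
The (k+1)-th unit-bid is $962.
Allocation: A 1, B 3, C 2, D 2, E 3. Every unit priced at $962.
Revenue = 11 × 962 = $10,582.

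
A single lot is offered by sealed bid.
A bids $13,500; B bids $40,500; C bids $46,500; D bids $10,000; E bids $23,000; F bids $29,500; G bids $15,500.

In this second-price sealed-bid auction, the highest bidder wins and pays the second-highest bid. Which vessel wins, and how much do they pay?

C pays $40,500

Second-price sealed-bid auction: the highest bidder wins and pays the second-highest bid.
Bids in order: 46,500 (C) > 40,500 (B) > 29,500 (F) > 23,000 (E) > 15,500 (G) > 13,500 (A) > …
C wins with the highest bid; price is set by the runner-up at $40,500.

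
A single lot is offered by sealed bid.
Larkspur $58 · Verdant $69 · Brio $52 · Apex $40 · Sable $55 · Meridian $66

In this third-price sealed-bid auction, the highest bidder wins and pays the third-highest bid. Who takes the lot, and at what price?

Verdant pays $58

Rule: the highest bidder wins and pays the third-highest bid.
Sorting bids: 69 (Verdant) > 66 (Meridian) > 58 (Larkspur) > 55 (Sable) > 52 (Brio) > 40 (Apex)
Verdant is highest; pays the third-highest bid, $58.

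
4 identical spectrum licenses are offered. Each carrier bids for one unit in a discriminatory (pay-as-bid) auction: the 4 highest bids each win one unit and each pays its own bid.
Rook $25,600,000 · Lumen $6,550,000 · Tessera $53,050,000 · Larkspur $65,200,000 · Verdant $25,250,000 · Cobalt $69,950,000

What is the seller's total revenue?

Total revenue: $213,800,000

Sorting: 69,950,000 (Cobalt), 65,200,000 (Larkspur), 53,050,000 (Tessera), 25,600,000 (Rook), 25,250,000 (Verdant), 6,550,000 (Lumen)
The 4 highest are Cobalt, Larkspur, Tessera, Rook.
Total revenue = 69,950,000 + 65,200,000 + 53,050,000 + 25,600,000 = $213,800,000.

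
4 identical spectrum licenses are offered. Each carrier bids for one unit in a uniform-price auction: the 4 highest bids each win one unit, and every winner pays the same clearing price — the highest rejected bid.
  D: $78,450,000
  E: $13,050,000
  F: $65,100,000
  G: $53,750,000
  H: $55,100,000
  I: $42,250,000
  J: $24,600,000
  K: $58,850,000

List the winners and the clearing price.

Sorting: 78,450,000 (D), 65,100,000 (F), 58,850,000 (K), 55,100,000 (H), 53,750,000 (G), 42,250,000 (I), …
The 4 highest are D, F, K, H.
Highest unsuccessful bid: $53,750,000 → clearing price.

D, F, K, H; each pays $53,750,000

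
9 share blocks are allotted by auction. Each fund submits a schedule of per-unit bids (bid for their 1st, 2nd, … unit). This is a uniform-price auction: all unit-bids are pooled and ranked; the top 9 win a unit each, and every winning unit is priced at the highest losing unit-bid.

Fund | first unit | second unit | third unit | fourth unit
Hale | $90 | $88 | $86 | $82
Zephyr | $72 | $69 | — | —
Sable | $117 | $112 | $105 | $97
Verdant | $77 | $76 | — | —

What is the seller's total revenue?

Pooled unit-bids ranked (top 9): 117 (Sable-1), 112 (Sable-2), 105 (Sable-3), 97 (Sable-4), 90 (Hale-1), 88 (Hale-2), 86 (Hale-3), 82 (Hale-4), 77 (Verdant-1)
First bid not allocated: $76.
Allocation: Hale 4, Sable 4, Verdant 1. Every unit priced at $76.
Revenue = 9 × 76 = $684.

Total revenue: $684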